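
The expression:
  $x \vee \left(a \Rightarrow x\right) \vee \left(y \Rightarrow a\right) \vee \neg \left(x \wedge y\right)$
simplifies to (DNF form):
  $\text{True}$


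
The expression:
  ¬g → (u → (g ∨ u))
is always true.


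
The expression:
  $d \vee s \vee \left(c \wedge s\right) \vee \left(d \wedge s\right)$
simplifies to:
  $d \vee s$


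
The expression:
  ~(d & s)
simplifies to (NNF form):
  ~d | ~s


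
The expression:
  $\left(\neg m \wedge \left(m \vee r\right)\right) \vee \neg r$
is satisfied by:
  {m: False, r: False}
  {r: True, m: False}
  {m: True, r: False}


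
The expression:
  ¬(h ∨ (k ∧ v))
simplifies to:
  ¬h ∧ (¬k ∨ ¬v)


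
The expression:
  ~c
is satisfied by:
  {c: False}


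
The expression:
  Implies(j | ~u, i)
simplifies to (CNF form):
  (i | u) & (i | ~j)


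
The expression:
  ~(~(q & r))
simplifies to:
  q & r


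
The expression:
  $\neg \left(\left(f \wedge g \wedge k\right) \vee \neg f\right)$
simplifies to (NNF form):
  $f \wedge \left(\neg g \vee \neg k\right)$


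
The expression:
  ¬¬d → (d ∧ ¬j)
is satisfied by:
  {d: False, j: False}
  {j: True, d: False}
  {d: True, j: False}


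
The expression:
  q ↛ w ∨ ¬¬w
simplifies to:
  q ∨ w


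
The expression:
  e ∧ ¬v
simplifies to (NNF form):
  e ∧ ¬v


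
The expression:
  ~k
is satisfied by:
  {k: False}


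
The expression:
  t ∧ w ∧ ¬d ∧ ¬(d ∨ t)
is never true.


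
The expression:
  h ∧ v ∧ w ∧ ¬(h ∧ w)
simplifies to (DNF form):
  False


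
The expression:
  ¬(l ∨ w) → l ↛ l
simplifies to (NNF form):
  l ∨ w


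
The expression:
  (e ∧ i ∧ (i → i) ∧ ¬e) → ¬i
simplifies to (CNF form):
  True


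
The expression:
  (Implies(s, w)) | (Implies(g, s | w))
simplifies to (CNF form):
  True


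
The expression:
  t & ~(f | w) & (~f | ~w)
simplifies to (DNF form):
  t & ~f & ~w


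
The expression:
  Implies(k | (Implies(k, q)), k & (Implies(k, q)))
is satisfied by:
  {q: True, k: True}


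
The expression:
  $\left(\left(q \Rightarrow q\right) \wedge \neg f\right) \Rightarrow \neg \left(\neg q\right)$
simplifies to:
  $f \vee q$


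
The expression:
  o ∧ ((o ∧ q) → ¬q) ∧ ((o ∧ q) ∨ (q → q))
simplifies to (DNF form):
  o ∧ ¬q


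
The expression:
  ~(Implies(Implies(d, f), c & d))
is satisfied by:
  {f: True, d: False, c: False}
  {f: False, d: False, c: False}
  {c: True, f: True, d: False}
  {c: True, f: False, d: False}
  {d: True, f: True, c: False}


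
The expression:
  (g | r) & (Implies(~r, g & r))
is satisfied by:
  {r: True}


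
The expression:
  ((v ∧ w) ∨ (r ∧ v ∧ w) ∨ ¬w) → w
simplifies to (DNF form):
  w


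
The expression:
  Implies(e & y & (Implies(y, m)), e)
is always true.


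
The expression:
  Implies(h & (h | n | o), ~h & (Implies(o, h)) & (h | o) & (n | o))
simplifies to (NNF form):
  ~h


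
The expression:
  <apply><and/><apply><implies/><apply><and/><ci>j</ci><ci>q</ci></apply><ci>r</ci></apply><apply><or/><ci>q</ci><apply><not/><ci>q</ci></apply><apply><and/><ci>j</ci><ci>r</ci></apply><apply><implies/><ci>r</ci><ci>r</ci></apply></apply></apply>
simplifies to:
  <apply><or/><ci>r</ci><apply><not/><ci>j</ci></apply><apply><not/><ci>q</ci></apply></apply>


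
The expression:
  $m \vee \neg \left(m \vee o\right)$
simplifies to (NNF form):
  $m \vee \neg o$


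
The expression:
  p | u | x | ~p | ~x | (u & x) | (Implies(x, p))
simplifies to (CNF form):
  True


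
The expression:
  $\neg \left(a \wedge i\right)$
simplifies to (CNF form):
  $\neg a \vee \neg i$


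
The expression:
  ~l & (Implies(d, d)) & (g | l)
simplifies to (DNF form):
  g & ~l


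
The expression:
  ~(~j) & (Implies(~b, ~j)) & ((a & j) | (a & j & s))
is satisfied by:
  {a: True, j: True, b: True}


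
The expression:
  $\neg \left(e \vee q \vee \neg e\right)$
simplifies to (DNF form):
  $\text{False}$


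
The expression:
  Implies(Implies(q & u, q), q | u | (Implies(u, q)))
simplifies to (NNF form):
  True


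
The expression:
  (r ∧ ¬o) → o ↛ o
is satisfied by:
  {o: True, r: False}
  {r: False, o: False}
  {r: True, o: True}


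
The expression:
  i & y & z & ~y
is never true.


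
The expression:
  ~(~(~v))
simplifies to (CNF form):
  ~v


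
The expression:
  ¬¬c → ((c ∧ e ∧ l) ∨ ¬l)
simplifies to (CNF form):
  e ∨ ¬c ∨ ¬l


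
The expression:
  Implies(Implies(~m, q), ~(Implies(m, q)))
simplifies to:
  ~q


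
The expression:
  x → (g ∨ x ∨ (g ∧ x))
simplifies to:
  True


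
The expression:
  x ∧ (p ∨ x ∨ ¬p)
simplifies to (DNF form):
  x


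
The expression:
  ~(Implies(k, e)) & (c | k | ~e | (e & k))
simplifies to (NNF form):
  k & ~e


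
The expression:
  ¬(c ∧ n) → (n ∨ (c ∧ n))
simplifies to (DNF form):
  n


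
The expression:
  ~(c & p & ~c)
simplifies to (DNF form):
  True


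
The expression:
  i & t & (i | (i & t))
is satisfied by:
  {t: True, i: True}


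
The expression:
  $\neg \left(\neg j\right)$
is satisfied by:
  {j: True}


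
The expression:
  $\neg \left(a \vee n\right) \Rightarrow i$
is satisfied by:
  {i: True, n: True, a: True}
  {i: True, n: True, a: False}
  {i: True, a: True, n: False}
  {i: True, a: False, n: False}
  {n: True, a: True, i: False}
  {n: True, a: False, i: False}
  {a: True, n: False, i: False}


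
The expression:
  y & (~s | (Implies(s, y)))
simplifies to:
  y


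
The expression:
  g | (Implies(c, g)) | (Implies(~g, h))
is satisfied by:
  {h: True, g: True, c: False}
  {h: True, c: False, g: False}
  {g: True, c: False, h: False}
  {g: False, c: False, h: False}
  {h: True, g: True, c: True}
  {h: True, c: True, g: False}
  {g: True, c: True, h: False}


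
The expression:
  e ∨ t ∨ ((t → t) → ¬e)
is always true.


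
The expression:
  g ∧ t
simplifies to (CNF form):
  g ∧ t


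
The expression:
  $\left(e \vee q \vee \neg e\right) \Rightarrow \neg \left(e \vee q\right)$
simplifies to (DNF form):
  $\neg e \wedge \neg q$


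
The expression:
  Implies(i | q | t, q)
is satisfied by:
  {q: True, i: False, t: False}
  {q: True, t: True, i: False}
  {q: True, i: True, t: False}
  {q: True, t: True, i: True}
  {t: False, i: False, q: False}


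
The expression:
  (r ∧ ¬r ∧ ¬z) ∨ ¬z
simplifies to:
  ¬z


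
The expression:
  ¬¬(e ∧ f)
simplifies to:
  e ∧ f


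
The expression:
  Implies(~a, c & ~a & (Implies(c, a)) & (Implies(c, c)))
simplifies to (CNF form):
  a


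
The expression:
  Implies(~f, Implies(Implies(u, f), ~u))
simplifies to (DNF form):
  True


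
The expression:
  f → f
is always true.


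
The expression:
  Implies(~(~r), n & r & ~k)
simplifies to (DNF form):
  ~r | (n & ~k)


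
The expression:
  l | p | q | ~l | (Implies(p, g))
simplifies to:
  True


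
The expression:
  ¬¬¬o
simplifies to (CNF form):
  ¬o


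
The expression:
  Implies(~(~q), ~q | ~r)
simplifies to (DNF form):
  ~q | ~r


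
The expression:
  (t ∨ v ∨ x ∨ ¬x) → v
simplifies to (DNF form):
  v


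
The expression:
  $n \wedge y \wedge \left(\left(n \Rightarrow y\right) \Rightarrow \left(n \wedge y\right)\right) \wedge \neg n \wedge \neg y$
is never true.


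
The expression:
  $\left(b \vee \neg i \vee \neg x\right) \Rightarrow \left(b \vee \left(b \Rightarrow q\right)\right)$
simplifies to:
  $\text{True}$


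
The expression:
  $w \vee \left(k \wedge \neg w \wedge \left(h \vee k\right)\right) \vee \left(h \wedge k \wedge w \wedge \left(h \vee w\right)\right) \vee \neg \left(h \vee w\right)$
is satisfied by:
  {k: True, w: True, h: False}
  {k: True, h: False, w: False}
  {w: True, h: False, k: False}
  {w: False, h: False, k: False}
  {k: True, w: True, h: True}
  {k: True, h: True, w: False}
  {w: True, h: True, k: False}


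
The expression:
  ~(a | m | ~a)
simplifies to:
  False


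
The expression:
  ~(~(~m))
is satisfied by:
  {m: False}


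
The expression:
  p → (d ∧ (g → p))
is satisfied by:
  {d: True, p: False}
  {p: False, d: False}
  {p: True, d: True}


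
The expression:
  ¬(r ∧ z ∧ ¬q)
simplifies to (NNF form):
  q ∨ ¬r ∨ ¬z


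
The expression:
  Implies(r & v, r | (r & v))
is always true.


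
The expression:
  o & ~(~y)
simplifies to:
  o & y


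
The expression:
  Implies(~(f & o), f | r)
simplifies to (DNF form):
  f | r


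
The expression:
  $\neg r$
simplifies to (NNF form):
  $\neg r$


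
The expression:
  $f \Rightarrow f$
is always true.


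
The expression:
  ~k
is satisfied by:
  {k: False}


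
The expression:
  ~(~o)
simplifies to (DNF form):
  o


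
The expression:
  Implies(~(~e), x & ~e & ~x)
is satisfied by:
  {e: False}


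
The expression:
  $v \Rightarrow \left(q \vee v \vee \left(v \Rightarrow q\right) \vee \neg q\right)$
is always true.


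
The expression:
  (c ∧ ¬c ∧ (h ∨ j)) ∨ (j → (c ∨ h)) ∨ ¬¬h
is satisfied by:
  {c: True, h: True, j: False}
  {c: True, h: False, j: False}
  {h: True, c: False, j: False}
  {c: False, h: False, j: False}
  {j: True, c: True, h: True}
  {j: True, c: True, h: False}
  {j: True, h: True, c: False}


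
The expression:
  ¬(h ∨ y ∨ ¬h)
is never true.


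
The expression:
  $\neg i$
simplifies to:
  $\neg i$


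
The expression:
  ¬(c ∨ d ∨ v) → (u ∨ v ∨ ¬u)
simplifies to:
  True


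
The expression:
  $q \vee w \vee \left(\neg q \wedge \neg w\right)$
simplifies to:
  $\text{True}$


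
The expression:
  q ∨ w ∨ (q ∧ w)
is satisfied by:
  {q: True, w: True}
  {q: True, w: False}
  {w: True, q: False}


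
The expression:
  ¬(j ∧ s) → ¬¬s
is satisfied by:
  {s: True}


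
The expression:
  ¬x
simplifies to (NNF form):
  ¬x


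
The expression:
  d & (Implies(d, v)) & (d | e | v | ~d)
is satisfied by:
  {d: True, v: True}


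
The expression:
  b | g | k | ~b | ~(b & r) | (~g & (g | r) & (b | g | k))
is always true.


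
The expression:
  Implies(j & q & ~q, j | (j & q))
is always true.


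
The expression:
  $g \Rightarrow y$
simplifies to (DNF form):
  $y \vee \neg g$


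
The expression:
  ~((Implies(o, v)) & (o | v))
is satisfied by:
  {v: False}


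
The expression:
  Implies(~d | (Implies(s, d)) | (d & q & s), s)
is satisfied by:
  {s: True}


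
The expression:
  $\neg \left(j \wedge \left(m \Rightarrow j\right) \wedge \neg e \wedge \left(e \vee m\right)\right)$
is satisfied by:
  {e: True, m: False, j: False}
  {m: False, j: False, e: False}
  {j: True, e: True, m: False}
  {j: True, m: False, e: False}
  {e: True, m: True, j: False}
  {m: True, e: False, j: False}
  {j: True, m: True, e: True}


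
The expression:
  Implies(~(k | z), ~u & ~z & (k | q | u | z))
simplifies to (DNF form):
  k | z | (q & ~u)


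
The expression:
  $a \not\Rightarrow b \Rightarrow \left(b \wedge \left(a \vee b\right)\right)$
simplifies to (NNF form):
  $b \vee \neg a$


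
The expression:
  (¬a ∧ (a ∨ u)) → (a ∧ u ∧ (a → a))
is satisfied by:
  {a: True, u: False}
  {u: False, a: False}
  {u: True, a: True}


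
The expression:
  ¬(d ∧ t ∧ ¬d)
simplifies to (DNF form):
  True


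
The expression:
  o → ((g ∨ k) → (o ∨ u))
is always true.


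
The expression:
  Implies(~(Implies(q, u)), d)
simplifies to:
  d | u | ~q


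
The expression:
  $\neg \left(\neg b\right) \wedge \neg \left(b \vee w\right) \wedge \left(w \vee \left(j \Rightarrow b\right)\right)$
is never true.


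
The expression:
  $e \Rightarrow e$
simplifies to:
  $\text{True}$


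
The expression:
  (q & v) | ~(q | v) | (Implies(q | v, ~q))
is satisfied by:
  {v: True, q: False}
  {q: False, v: False}
  {q: True, v: True}


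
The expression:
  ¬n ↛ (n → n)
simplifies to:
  False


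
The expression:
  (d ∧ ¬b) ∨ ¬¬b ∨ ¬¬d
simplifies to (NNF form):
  b ∨ d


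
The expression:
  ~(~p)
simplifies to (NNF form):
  p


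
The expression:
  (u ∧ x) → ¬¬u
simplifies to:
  True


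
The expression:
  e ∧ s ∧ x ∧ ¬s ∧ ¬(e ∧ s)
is never true.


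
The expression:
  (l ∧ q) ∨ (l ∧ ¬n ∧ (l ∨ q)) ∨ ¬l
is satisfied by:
  {q: True, l: False, n: False}
  {l: False, n: False, q: False}
  {n: True, q: True, l: False}
  {n: True, l: False, q: False}
  {q: True, l: True, n: False}
  {l: True, q: False, n: False}
  {n: True, l: True, q: True}


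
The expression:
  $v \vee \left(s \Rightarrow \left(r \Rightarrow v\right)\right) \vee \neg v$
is always true.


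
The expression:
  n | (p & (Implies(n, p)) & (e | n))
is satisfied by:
  {n: True, p: True, e: True}
  {n: True, p: True, e: False}
  {n: True, e: True, p: False}
  {n: True, e: False, p: False}
  {p: True, e: True, n: False}


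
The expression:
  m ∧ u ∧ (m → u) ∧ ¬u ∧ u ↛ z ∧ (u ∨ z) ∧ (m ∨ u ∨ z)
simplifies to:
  False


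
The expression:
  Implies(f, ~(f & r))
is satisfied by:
  {r: False, f: False}
  {f: True, r: False}
  {r: True, f: False}


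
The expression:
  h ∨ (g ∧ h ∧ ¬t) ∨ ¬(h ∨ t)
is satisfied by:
  {h: True, t: False}
  {t: False, h: False}
  {t: True, h: True}


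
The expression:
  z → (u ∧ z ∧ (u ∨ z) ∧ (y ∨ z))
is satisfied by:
  {u: True, z: False}
  {z: False, u: False}
  {z: True, u: True}


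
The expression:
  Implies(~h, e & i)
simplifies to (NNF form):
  h | (e & i)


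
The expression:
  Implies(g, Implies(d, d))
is always true.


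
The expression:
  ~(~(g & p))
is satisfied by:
  {p: True, g: True}


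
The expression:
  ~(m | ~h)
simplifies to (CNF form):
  h & ~m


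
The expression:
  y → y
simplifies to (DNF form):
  True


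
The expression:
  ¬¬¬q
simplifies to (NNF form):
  ¬q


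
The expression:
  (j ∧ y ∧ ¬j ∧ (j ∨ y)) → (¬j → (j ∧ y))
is always true.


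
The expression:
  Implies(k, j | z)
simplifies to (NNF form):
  j | z | ~k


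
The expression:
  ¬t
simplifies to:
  ¬t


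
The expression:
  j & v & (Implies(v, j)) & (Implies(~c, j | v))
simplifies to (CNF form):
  j & v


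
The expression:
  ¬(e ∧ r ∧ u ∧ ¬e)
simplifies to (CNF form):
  True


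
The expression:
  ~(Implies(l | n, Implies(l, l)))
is never true.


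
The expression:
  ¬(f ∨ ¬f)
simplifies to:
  False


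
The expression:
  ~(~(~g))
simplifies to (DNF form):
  ~g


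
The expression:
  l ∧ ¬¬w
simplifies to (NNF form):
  l ∧ w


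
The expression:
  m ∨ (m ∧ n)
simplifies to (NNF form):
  m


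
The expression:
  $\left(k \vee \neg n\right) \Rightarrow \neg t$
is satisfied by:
  {n: True, k: False, t: False}
  {k: False, t: False, n: False}
  {n: True, k: True, t: False}
  {k: True, n: False, t: False}
  {t: True, n: True, k: False}


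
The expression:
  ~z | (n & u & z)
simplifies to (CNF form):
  (n | ~z) & (u | ~z)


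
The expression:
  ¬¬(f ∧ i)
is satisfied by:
  {i: True, f: True}


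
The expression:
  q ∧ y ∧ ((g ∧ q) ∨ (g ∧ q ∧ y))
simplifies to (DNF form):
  g ∧ q ∧ y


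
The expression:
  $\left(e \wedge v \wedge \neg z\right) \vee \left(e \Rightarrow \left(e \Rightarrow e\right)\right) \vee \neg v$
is always true.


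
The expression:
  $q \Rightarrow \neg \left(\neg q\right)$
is always true.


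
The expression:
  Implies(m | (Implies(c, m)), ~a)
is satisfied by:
  {c: True, m: False, a: False}
  {m: False, a: False, c: False}
  {c: True, m: True, a: False}
  {m: True, c: False, a: False}
  {a: True, c: True, m: False}


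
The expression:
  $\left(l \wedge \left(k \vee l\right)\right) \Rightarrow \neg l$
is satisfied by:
  {l: False}


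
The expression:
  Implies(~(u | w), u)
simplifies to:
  u | w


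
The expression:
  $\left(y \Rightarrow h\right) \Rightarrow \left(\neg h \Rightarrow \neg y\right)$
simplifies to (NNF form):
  $\text{True}$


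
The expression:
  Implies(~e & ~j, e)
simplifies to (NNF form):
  e | j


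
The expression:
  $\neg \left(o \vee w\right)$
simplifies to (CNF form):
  $\neg o \wedge \neg w$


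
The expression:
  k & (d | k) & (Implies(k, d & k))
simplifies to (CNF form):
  d & k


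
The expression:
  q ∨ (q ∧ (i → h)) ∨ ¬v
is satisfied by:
  {q: True, v: False}
  {v: False, q: False}
  {v: True, q: True}


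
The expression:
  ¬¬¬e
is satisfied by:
  {e: False}


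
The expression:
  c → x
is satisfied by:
  {x: True, c: False}
  {c: False, x: False}
  {c: True, x: True}


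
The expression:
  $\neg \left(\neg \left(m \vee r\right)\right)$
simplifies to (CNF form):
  $m \vee r$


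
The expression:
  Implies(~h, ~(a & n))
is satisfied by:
  {h: True, n: False, a: False}
  {h: False, n: False, a: False}
  {a: True, h: True, n: False}
  {a: True, h: False, n: False}
  {n: True, h: True, a: False}
  {n: True, h: False, a: False}
  {n: True, a: True, h: True}


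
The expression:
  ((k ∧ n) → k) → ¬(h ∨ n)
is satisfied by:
  {n: False, h: False}


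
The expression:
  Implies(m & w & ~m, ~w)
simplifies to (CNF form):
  True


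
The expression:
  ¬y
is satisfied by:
  {y: False}


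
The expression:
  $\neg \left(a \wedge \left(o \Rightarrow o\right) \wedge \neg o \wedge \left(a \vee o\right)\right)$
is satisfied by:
  {o: True, a: False}
  {a: False, o: False}
  {a: True, o: True}


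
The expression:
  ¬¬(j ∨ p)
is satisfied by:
  {p: True, j: True}
  {p: True, j: False}
  {j: True, p: False}


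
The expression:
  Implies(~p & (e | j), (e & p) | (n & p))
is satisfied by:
  {p: True, j: False, e: False}
  {p: True, e: True, j: False}
  {p: True, j: True, e: False}
  {p: True, e: True, j: True}
  {e: False, j: False, p: False}


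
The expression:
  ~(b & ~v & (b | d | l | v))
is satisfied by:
  {v: True, b: False}
  {b: False, v: False}
  {b: True, v: True}


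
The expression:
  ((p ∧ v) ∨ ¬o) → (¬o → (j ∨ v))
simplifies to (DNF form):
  j ∨ o ∨ v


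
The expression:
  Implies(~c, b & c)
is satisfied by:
  {c: True}


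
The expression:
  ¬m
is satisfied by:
  {m: False}


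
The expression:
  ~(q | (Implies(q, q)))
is never true.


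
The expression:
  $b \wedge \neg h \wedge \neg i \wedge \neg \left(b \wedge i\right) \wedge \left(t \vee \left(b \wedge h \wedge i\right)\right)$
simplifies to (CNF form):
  $b \wedge t \wedge \neg h \wedge \neg i$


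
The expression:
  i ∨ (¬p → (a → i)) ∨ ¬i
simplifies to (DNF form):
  True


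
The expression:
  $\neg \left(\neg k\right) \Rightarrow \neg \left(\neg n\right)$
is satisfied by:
  {n: True, k: False}
  {k: False, n: False}
  {k: True, n: True}


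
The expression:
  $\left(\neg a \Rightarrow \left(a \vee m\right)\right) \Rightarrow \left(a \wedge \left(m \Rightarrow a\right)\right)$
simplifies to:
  $a \vee \neg m$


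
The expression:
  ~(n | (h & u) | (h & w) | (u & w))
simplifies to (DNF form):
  (~h & ~n & ~u) | (~h & ~n & ~w) | (~n & ~u & ~w) | (~h & ~n & ~u & ~w)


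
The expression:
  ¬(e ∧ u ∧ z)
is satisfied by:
  {u: False, e: False, z: False}
  {z: True, u: False, e: False}
  {e: True, u: False, z: False}
  {z: True, e: True, u: False}
  {u: True, z: False, e: False}
  {z: True, u: True, e: False}
  {e: True, u: True, z: False}


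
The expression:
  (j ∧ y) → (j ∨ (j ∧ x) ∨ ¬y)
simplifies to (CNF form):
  True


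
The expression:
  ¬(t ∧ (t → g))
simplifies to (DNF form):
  ¬g ∨ ¬t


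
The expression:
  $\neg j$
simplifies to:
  $\neg j$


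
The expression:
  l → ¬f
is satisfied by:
  {l: False, f: False}
  {f: True, l: False}
  {l: True, f: False}


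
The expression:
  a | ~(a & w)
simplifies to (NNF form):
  True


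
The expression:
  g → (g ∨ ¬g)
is always true.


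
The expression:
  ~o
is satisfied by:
  {o: False}


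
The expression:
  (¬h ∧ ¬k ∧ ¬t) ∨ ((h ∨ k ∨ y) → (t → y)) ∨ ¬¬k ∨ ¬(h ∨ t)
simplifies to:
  k ∨ y ∨ ¬h ∨ ¬t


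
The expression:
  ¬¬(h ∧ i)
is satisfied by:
  {h: True, i: True}


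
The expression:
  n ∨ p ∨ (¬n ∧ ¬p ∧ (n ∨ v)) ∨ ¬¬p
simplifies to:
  n ∨ p ∨ v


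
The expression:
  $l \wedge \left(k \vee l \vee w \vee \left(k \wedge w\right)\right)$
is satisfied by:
  {l: True}


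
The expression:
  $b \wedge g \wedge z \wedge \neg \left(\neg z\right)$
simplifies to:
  $b \wedge g \wedge z$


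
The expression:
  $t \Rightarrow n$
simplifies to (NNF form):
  $n \vee \neg t$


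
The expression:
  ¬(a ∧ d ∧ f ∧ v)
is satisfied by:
  {v: False, d: False, a: False, f: False}
  {f: True, v: False, d: False, a: False}
  {a: True, v: False, d: False, f: False}
  {f: True, a: True, v: False, d: False}
  {d: True, f: False, v: False, a: False}
  {f: True, d: True, v: False, a: False}
  {a: True, d: True, f: False, v: False}
  {f: True, a: True, d: True, v: False}
  {v: True, a: False, d: False, f: False}
  {f: True, v: True, a: False, d: False}
  {a: True, v: True, f: False, d: False}
  {f: True, a: True, v: True, d: False}
  {d: True, v: True, a: False, f: False}
  {f: True, d: True, v: True, a: False}
  {a: True, d: True, v: True, f: False}


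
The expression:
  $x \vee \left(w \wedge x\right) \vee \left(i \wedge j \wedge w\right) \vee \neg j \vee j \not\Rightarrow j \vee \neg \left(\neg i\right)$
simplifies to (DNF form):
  $i \vee x \vee \neg j$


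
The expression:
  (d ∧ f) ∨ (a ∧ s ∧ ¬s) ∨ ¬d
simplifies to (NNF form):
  f ∨ ¬d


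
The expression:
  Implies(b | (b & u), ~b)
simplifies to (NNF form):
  ~b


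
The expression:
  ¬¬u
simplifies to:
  u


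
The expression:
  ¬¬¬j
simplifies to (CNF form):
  ¬j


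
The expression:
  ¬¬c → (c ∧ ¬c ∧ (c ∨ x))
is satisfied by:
  {c: False}


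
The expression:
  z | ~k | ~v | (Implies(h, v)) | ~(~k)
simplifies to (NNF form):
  True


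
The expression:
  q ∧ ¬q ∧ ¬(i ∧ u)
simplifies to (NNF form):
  False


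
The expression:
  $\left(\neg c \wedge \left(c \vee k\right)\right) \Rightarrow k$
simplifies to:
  $\text{True}$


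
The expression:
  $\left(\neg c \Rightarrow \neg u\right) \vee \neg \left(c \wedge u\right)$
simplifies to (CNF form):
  $\text{True}$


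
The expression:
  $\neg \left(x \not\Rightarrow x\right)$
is always true.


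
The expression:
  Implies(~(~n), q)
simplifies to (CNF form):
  q | ~n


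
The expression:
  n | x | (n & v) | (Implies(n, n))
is always true.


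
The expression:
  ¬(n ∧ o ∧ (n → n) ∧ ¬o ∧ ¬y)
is always true.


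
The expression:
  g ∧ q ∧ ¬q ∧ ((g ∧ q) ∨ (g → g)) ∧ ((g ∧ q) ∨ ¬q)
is never true.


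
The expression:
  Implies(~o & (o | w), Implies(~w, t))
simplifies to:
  True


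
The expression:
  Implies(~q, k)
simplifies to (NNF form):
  k | q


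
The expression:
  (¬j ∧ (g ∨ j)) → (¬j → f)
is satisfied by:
  {f: True, j: True, g: False}
  {f: True, j: False, g: False}
  {j: True, f: False, g: False}
  {f: False, j: False, g: False}
  {g: True, f: True, j: True}
  {g: True, f: True, j: False}
  {g: True, j: True, f: False}


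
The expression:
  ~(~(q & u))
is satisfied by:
  {u: True, q: True}


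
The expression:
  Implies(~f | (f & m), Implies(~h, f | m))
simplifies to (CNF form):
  f | h | m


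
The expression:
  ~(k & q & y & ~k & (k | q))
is always true.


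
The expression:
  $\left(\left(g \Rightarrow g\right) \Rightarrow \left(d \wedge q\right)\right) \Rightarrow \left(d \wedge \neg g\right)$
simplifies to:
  $\neg d \vee \neg g \vee \neg q$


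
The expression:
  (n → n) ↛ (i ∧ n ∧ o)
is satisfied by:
  {o: False, n: False, i: False}
  {i: True, o: False, n: False}
  {n: True, o: False, i: False}
  {i: True, n: True, o: False}
  {o: True, i: False, n: False}
  {i: True, o: True, n: False}
  {n: True, o: True, i: False}


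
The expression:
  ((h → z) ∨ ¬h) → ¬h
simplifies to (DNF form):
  ¬h ∨ ¬z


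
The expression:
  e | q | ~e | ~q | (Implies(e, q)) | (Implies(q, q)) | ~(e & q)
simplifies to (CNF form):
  True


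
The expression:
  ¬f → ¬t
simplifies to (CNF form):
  f ∨ ¬t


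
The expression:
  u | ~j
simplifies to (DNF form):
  u | ~j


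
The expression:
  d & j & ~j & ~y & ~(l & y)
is never true.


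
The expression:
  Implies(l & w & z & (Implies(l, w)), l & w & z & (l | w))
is always true.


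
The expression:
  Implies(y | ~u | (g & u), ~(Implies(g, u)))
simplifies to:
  (g | u) & (g | ~y) & (~g | ~u)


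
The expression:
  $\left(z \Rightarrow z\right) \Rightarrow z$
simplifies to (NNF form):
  $z$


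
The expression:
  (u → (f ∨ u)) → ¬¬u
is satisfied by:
  {u: True}


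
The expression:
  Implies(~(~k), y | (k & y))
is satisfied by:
  {y: True, k: False}
  {k: False, y: False}
  {k: True, y: True}


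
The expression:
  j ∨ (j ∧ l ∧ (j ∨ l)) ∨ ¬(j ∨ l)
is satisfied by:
  {j: True, l: False}
  {l: False, j: False}
  {l: True, j: True}


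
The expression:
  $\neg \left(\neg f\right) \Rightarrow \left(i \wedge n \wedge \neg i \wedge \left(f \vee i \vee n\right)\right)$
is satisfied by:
  {f: False}


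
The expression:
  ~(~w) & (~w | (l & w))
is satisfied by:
  {w: True, l: True}


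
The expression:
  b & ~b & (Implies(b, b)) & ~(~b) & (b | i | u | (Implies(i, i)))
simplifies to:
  False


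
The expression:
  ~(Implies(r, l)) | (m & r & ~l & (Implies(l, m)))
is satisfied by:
  {r: True, l: False}


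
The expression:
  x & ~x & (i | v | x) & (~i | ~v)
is never true.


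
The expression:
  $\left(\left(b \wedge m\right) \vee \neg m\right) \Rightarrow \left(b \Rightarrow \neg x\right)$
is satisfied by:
  {x: False, b: False}
  {b: True, x: False}
  {x: True, b: False}


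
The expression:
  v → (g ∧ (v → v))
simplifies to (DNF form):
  g ∨ ¬v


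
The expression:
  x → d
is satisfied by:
  {d: True, x: False}
  {x: False, d: False}
  {x: True, d: True}


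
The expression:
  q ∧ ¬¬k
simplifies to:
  k ∧ q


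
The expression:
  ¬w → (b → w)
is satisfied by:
  {w: True, b: False}
  {b: False, w: False}
  {b: True, w: True}


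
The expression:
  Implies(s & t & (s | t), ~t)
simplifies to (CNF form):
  ~s | ~t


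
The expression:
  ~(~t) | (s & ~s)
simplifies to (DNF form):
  t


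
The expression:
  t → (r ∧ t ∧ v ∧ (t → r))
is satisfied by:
  {v: True, r: True, t: False}
  {v: True, r: False, t: False}
  {r: True, v: False, t: False}
  {v: False, r: False, t: False}
  {v: True, t: True, r: True}


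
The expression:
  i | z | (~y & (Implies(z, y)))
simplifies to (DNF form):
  i | z | ~y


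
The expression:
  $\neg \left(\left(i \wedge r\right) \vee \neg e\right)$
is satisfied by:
  {e: True, i: False, r: False}
  {e: True, r: True, i: False}
  {e: True, i: True, r: False}


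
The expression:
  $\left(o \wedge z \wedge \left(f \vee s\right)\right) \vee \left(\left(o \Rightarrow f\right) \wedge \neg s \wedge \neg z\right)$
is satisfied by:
  {f: True, o: False, z: False, s: False}
  {f: False, o: False, z: False, s: False}
  {o: True, f: True, s: False, z: False}
  {z: True, o: True, f: True, s: False}
  {s: True, o: True, z: True, f: True}
  {s: True, o: True, z: True, f: False}


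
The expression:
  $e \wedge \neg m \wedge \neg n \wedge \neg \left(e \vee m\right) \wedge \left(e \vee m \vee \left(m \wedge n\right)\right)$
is never true.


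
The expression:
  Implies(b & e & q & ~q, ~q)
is always true.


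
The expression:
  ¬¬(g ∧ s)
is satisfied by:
  {s: True, g: True}


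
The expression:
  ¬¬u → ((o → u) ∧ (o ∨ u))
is always true.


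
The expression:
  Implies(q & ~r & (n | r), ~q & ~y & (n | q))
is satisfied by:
  {r: True, q: False, n: False}
  {q: False, n: False, r: False}
  {r: True, n: True, q: False}
  {n: True, q: False, r: False}
  {r: True, q: True, n: False}
  {q: True, r: False, n: False}
  {r: True, n: True, q: True}


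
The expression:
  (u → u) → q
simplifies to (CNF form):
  q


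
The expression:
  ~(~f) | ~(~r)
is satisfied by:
  {r: True, f: True}
  {r: True, f: False}
  {f: True, r: False}


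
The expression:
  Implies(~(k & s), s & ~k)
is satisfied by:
  {s: True}


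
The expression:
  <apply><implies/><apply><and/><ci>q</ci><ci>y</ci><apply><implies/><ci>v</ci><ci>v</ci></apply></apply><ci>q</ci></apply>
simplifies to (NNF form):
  <true/>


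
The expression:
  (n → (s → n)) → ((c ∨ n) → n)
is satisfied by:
  {n: True, c: False}
  {c: False, n: False}
  {c: True, n: True}


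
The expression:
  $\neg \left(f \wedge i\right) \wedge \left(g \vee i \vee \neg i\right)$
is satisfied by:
  {i: False, f: False}
  {f: True, i: False}
  {i: True, f: False}


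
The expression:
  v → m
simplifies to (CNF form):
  m ∨ ¬v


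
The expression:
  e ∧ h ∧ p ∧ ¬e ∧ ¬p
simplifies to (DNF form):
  False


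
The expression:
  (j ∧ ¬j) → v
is always true.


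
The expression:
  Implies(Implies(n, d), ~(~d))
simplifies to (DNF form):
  d | n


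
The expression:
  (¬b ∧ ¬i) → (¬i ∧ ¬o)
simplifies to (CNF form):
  b ∨ i ∨ ¬o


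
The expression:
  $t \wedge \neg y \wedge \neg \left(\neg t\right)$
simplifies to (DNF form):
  $t \wedge \neg y$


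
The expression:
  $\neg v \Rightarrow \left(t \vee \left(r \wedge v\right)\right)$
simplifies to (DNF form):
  $t \vee v$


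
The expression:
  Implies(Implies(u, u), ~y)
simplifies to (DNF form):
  ~y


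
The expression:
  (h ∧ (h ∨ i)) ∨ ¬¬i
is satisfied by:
  {i: True, h: True}
  {i: True, h: False}
  {h: True, i: False}


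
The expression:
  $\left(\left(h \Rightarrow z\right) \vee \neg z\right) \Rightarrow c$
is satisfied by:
  {c: True}


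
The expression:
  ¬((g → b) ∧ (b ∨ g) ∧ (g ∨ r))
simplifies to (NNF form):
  (¬g ∧ ¬r) ∨ ¬b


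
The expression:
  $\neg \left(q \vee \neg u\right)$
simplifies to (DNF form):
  $u \wedge \neg q$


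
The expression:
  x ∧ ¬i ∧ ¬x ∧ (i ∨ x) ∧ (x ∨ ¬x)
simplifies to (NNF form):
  False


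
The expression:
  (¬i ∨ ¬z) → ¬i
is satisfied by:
  {z: True, i: False}
  {i: False, z: False}
  {i: True, z: True}


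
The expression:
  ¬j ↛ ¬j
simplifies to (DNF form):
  False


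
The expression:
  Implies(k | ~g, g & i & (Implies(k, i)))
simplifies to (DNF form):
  (g & i) | (g & ~k)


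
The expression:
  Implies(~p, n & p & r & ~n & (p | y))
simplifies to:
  p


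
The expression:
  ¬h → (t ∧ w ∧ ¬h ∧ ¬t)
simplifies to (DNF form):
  h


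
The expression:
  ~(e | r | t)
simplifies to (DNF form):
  ~e & ~r & ~t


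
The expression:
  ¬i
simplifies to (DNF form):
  ¬i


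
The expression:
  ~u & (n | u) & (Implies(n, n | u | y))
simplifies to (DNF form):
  n & ~u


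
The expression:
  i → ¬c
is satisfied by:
  {c: False, i: False}
  {i: True, c: False}
  {c: True, i: False}


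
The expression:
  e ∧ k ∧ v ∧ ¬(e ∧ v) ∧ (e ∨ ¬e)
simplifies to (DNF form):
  False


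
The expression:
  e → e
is always true.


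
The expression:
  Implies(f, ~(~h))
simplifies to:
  h | ~f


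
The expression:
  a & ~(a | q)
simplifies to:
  False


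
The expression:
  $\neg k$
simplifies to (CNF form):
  $\neg k$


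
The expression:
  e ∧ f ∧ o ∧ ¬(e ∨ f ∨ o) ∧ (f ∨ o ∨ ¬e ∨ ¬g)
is never true.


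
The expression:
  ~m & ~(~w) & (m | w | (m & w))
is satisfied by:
  {w: True, m: False}


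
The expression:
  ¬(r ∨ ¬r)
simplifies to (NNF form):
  False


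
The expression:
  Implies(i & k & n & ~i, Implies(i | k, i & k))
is always true.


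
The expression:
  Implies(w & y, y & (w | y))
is always true.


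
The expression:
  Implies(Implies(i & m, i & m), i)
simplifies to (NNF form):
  i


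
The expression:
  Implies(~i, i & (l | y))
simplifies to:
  i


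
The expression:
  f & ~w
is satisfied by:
  {f: True, w: False}


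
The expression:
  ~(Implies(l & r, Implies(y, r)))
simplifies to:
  False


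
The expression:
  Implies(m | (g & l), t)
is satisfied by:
  {t: True, l: False, g: False, m: False}
  {t: True, g: True, l: False, m: False}
  {t: True, l: True, g: False, m: False}
  {t: True, g: True, l: True, m: False}
  {t: True, m: True, l: False, g: False}
  {t: True, m: True, g: True, l: False}
  {t: True, m: True, l: True, g: False}
  {t: True, m: True, g: True, l: True}
  {m: False, l: False, g: False, t: False}
  {g: True, m: False, l: False, t: False}
  {l: True, m: False, g: False, t: False}


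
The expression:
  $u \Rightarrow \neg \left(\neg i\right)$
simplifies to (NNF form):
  $i \vee \neg u$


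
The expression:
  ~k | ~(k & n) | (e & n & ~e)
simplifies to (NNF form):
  ~k | ~n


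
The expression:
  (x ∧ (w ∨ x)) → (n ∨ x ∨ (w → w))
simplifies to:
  True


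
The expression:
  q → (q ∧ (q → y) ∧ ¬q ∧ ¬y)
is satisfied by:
  {q: False}


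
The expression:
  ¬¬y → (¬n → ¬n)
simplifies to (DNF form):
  True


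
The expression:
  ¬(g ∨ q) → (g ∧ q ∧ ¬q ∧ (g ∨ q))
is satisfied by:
  {q: True, g: True}
  {q: True, g: False}
  {g: True, q: False}


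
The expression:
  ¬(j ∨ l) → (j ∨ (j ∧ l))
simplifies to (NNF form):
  j ∨ l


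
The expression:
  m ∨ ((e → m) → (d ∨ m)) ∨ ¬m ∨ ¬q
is always true.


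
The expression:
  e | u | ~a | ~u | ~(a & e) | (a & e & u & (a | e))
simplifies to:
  True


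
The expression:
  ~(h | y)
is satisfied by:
  {y: False, h: False}


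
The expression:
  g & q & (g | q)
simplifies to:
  g & q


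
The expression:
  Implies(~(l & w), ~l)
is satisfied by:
  {w: True, l: False}
  {l: False, w: False}
  {l: True, w: True}


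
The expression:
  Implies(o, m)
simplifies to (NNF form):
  m | ~o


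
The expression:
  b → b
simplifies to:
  True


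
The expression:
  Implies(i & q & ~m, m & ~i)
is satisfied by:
  {m: True, q: False, i: False}
  {q: False, i: False, m: False}
  {i: True, m: True, q: False}
  {i: True, q: False, m: False}
  {m: True, q: True, i: False}
  {q: True, m: False, i: False}
  {i: True, q: True, m: True}


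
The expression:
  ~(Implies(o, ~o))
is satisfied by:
  {o: True}


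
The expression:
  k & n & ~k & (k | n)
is never true.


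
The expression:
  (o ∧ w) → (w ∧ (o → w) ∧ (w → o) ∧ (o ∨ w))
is always true.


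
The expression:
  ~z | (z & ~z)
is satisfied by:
  {z: False}


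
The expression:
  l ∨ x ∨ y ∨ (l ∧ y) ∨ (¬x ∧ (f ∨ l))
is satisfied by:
  {y: True, l: True, f: True, x: True}
  {y: True, l: True, f: True, x: False}
  {y: True, l: True, x: True, f: False}
  {y: True, l: True, x: False, f: False}
  {y: True, f: True, x: True, l: False}
  {y: True, f: True, x: False, l: False}
  {y: True, f: False, x: True, l: False}
  {y: True, f: False, x: False, l: False}
  {l: True, f: True, x: True, y: False}
  {l: True, f: True, x: False, y: False}
  {l: True, x: True, f: False, y: False}
  {l: True, x: False, f: False, y: False}
  {f: True, x: True, l: False, y: False}
  {f: True, l: False, x: False, y: False}
  {x: True, l: False, f: False, y: False}


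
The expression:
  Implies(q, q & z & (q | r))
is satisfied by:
  {z: True, q: False}
  {q: False, z: False}
  {q: True, z: True}


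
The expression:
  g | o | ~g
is always true.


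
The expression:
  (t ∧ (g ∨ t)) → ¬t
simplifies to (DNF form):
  ¬t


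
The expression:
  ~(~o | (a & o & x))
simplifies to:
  o & (~a | ~x)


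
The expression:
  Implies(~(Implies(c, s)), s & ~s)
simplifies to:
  s | ~c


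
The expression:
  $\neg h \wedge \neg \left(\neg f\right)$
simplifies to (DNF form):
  $f \wedge \neg h$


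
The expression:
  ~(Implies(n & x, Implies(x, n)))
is never true.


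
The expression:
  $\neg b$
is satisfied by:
  {b: False}


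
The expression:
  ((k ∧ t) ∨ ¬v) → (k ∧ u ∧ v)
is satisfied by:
  {u: True, v: True, k: False, t: False}
  {v: True, u: False, k: False, t: False}
  {u: True, t: True, v: True, k: False}
  {t: True, v: True, u: False, k: False}
  {u: True, k: True, v: True, t: False}
  {k: True, v: True, t: False, u: False}
  {u: True, t: True, k: True, v: True}


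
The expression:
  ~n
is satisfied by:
  {n: False}


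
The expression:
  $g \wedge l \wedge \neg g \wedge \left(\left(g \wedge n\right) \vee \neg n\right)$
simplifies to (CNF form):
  $\text{False}$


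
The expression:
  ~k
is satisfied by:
  {k: False}


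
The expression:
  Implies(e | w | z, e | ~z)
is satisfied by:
  {e: True, z: False}
  {z: False, e: False}
  {z: True, e: True}


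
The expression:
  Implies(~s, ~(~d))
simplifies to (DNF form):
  d | s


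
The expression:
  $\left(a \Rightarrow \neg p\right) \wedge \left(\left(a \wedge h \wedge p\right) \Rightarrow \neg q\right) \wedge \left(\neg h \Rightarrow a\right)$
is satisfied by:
  {h: True, p: False, a: False}
  {a: True, h: True, p: False}
  {a: True, h: False, p: False}
  {p: True, h: True, a: False}


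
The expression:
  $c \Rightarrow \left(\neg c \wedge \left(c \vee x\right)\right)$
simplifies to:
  $\neg c$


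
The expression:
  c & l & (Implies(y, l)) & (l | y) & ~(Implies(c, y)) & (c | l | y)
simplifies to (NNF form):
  c & l & ~y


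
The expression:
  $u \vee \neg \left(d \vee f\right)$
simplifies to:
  $u \vee \left(\neg d \wedge \neg f\right)$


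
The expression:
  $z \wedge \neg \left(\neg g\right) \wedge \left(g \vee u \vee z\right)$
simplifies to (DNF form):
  $g \wedge z$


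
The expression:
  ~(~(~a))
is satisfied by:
  {a: False}


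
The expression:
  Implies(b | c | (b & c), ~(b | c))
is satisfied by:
  {b: False, c: False}
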